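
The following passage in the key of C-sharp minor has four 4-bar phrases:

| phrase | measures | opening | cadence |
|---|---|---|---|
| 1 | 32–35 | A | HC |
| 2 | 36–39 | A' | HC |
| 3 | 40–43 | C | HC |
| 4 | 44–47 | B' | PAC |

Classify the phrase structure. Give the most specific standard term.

Four phrases in two halves: the first half (mm. 32–39) ends with a half cadence, the second (mm. 40–47) with a perfect authentic cadence — a large antecedent–consequent pair, i.e. a double period.
Phrase 3 begins with different material from phrase 1, making it contrasting.

contrasting double period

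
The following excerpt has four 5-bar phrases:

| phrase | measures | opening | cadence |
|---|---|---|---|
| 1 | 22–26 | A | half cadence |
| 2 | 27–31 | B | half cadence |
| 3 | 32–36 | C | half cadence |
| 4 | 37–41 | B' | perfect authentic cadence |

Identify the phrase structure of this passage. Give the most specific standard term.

Four phrases in two halves: the first half (mm. 22–31) ends with a half cadence, the second (mm. 32–41) with a perfect authentic cadence — a large antecedent–consequent pair, i.e. a double period.
Phrase 3 begins with different material from phrase 1, making it contrasting.

contrasting double period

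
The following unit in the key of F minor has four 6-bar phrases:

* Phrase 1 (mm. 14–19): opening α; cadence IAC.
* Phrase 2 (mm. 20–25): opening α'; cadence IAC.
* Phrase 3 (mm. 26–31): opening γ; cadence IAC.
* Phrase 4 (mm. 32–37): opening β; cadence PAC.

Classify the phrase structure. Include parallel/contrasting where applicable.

Four phrases in two halves: the first half (mm. 14-25) ends with an imperfect authentic cadence, the second (mm. 26–37) with a perfect authentic cadence — a large antecedent–consequent pair, i.e. a double period.
Phrase 3 begins with different material from phrase 1, making it contrasting.

contrasting double period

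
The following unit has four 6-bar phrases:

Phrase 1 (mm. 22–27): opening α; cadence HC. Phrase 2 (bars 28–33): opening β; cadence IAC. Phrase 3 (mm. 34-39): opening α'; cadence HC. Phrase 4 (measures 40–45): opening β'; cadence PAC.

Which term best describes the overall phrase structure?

parallel double period

Four phrases in two halves: the first half (measures 22-33) ends with an imperfect authentic cadence, the second (bars 34–45) with a perfect authentic cadence — a large antecedent–consequent pair, i.e. a double period.
Phrase 3 begins with the same material as phrase 1, making it parallel.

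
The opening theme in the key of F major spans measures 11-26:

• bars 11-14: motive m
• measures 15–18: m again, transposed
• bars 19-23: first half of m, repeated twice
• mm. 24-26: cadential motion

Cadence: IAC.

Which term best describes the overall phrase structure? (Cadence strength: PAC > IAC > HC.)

sentence

Basic idea (measures 11–14) + its repetition (measures 15–18) form the presentation; fragmentation and cadence (bars 19–26) form the continuation — the 16-bar whole is a sentence.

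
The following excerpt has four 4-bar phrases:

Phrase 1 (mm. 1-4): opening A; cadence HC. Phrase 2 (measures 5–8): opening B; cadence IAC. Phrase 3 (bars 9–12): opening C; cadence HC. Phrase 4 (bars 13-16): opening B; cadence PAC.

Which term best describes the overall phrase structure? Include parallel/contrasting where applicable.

contrasting double period

Four phrases in two halves: the first half (mm. 1-8) ends with an imperfect authentic cadence, the second (mm. 9-16) with a perfect authentic cadence — a large antecedent–consequent pair, i.e. a double period.
Phrase 3 begins with different material from phrase 1, making it contrasting.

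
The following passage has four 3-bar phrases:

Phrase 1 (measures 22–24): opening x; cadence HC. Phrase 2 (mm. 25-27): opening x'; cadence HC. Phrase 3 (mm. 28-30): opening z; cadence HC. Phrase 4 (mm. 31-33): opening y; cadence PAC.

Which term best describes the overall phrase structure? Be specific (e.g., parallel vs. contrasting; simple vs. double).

contrasting double period

Four phrases in two halves: the first half (measures 22–27) ends with a half cadence, the second (bars 28-33) with a perfect authentic cadence — a large antecedent–consequent pair, i.e. a double period.
Phrase 3 begins with different material from phrase 1, making it contrasting.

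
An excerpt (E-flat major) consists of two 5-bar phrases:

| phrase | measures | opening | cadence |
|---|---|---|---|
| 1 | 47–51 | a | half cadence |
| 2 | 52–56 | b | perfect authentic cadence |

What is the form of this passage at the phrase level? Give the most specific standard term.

contrasting period

Phrase 1 ends with a half cadence (weaker) and phrase 2 with a perfect authentic cadence (stronger): antecedent + consequent = a period.
The two phrases open with different material (a / b), so the period is contrasting.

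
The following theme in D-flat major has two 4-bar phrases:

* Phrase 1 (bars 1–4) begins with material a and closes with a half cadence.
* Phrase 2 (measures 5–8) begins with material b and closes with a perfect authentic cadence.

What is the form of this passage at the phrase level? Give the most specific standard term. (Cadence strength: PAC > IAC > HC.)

Phrase 1 ends with a half cadence (weaker) and phrase 2 with a perfect authentic cadence (stronger): antecedent + consequent = a period.
The two phrases open with different material (a / b), so the period is contrasting.

contrasting period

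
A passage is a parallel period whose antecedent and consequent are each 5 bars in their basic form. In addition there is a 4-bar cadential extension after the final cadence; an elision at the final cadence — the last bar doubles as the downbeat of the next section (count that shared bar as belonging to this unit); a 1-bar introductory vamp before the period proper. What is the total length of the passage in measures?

Basic parallel period: 5 + 5 = 10 bars.
10 (basic form) + 4 (cadential extension) + 1 (introduction) = 15.
The elision shares a bar with the next section but does not change this unit's count.

15 measures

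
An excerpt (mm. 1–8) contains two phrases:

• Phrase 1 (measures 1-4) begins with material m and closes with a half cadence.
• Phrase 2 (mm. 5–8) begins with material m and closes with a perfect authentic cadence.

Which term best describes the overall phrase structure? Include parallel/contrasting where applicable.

parallel period

Phrase 1 ends with a half cadence (weaker) and phrase 2 with a perfect authentic cadence (stronger): antecedent + consequent = a period.
The two phrases open with the same material (m / m), so the period is parallel.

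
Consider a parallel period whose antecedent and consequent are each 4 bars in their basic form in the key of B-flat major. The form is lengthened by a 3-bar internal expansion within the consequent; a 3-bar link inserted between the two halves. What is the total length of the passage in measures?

14 measures

Basic parallel period: 4 + 4 = 8 bars.
8 (basic form) + 3 (internal expansion) + 3 (link) = 14.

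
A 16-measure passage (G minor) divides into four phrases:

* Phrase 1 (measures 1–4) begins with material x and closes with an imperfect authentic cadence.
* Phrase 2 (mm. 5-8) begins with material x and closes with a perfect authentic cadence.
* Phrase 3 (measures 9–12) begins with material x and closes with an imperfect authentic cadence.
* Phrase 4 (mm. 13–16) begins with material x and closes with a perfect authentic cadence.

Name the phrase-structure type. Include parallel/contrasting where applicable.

repeated period

The cadence pattern IAC–PAC–IAC–PAC is weak–strong twice, and phrases 3–4 restate phrases 1–2: a period heard twice, not a double period (which would end weakly at phrase 2).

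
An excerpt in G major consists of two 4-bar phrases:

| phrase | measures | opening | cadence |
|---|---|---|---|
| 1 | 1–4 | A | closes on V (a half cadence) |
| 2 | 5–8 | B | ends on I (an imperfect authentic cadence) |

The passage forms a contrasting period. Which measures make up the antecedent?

measures 1–4

The phrase ending with the weaker cadence (half cadence) is the antecedent; the one ending more conclusively (imperfect authentic cadence) is the consequent. The antecedent is measures 1–4.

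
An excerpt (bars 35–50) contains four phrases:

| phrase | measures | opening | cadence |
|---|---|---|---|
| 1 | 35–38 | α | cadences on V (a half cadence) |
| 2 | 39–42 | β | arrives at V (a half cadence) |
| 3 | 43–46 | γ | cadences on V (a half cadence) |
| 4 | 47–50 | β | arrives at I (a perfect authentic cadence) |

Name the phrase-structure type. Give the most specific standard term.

contrasting double period

Four phrases in two halves: the first half (bars 35–42) ends with a half cadence, the second (bars 43–50) with a perfect authentic cadence — a large antecedent–consequent pair, i.e. a double period.
Phrase 3 begins with different material from phrase 1, making it contrasting.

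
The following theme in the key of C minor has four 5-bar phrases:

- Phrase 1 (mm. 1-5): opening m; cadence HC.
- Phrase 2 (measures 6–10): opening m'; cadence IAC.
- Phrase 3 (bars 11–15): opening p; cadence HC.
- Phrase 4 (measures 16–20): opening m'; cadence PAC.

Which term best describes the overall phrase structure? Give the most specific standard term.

Four phrases in two halves: the first half (measures 1–10) ends with an imperfect authentic cadence, the second (measures 11–20) with a perfect authentic cadence — a large antecedent–consequent pair, i.e. a double period.
Phrase 3 begins with different material from phrase 1, making it contrasting.

contrasting double period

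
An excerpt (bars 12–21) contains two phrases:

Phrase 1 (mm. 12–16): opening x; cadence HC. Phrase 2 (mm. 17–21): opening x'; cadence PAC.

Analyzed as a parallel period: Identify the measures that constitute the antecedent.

The antecedent is the phrase ending with the weaker cadence (half cadence, phrase 1) and the consequent the one ending more conclusively (perfect authentic cadence, phrase 2); the antecedent is mm. 12–16.

measures 12–16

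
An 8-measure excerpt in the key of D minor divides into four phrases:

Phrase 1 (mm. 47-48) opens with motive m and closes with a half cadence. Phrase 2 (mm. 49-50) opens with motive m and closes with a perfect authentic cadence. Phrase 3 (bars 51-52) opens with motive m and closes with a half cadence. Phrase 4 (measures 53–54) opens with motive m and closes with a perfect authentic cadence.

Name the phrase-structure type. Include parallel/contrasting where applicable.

repeated period

The cadence pattern HC–PAC–HC–PAC is weak–strong twice, and phrases 3–4 restate phrases 1–2: a period heard twice, not a double period (which would end weakly at phrase 2).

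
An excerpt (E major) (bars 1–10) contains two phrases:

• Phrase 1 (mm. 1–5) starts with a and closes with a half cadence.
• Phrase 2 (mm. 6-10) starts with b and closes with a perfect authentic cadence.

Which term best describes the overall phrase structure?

Phrase 1 ends with a half cadence (weaker) and phrase 2 with a perfect authentic cadence (stronger): antecedent + consequent = a period.
The two phrases open with different material (a / b), so the period is contrasting.

contrasting period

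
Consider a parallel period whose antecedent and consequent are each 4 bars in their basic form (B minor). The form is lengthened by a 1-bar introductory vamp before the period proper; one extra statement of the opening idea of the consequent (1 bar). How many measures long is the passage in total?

Basic parallel period: 4 + 4 = 8 bars.
8 (basic form) + 1 (introduction) + 1 (extra statement) = 10.

10 measures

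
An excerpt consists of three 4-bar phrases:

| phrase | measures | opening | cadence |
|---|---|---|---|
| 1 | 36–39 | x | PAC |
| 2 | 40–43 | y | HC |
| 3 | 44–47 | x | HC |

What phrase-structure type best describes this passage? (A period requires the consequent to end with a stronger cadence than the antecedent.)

phrase group

The final phrase closes with a half cadence, which is not stronger than the preceding half cadence; the 3 phrases lack an overall antecedent–consequent design and so form a phrase group.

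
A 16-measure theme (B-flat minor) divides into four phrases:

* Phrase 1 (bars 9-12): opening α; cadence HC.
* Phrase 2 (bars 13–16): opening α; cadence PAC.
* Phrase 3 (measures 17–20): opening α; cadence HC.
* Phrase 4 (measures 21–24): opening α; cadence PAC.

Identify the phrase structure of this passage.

The cadence pattern HC–PAC–HC–PAC is weak–strong twice, and phrases 3–4 restate phrases 1–2: a period heard twice, not a double period (which would end weakly at phrase 2).

repeated period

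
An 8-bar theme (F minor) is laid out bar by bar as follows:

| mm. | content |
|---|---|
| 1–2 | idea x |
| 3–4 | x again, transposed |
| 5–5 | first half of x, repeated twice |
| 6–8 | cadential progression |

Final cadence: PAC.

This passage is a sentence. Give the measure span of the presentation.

The presentation of a sentence is the basic idea (bars 1–2) plus its repetition (mm. 3–4); the presentation is therefore measures 1–4.

measures 1–4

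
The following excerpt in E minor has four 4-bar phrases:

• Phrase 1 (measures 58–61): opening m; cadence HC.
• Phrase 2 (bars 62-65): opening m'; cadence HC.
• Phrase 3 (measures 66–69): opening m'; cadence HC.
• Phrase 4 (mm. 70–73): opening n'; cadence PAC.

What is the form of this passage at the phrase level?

parallel double period

Four phrases in two halves: the first half (mm. 58-65) ends with a half cadence, the second (mm. 66-73) with a perfect authentic cadence — a large antecedent–consequent pair, i.e. a double period.
Phrase 3 begins with the same material as phrase 1, making it parallel.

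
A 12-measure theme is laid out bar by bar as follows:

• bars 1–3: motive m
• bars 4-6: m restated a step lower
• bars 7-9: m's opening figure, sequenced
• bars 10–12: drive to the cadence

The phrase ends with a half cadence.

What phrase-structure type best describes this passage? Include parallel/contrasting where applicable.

sentence

Basic idea (mm. 1-3) + its repetition (mm. 4–6) form the presentation; fragmentation and cadence (mm. 7–12) form the continuation — the 12-bar whole is a sentence.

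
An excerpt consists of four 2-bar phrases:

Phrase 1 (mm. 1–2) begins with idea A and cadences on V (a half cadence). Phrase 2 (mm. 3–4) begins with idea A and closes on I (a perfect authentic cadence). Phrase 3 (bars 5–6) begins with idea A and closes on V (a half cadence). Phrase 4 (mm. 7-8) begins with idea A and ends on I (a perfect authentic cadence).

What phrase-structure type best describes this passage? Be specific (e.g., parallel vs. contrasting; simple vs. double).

repeated period

The cadence pattern HC–PAC–HC–PAC is weak–strong twice, and phrases 3–4 restate phrases 1–2: a period heard twice, not a double period (which would end weakly at phrase 2).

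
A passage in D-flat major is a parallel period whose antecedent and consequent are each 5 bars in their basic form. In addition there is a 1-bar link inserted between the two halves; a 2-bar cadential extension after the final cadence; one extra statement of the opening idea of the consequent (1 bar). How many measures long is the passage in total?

14 measures

Basic parallel period: 5 + 5 = 10 bars.
10 (basic form) + 1 (link) + 2 (cadential extension) + 1 (extra statement) = 14.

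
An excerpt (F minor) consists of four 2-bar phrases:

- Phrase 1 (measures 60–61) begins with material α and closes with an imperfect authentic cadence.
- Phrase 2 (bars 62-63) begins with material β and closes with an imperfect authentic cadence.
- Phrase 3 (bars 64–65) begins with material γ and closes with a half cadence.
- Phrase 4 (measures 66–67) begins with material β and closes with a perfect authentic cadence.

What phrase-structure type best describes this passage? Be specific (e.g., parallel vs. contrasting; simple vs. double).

Four phrases in two halves: the first half (bars 60–63) ends with an imperfect authentic cadence, the second (measures 64–67) with a perfect authentic cadence — a large antecedent–consequent pair, i.e. a double period.
Phrase 3 begins with different material from phrase 1, making it contrasting.

contrasting double period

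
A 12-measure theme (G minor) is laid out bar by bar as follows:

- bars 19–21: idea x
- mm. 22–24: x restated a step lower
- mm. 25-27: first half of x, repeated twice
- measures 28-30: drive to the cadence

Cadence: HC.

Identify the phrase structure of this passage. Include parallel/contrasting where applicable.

sentence

Basic idea (measures 19-21) + its repetition (mm. 22-24) form the presentation; fragmentation and cadence (measures 25–30) form the continuation — the 12-bar whole is a sentence.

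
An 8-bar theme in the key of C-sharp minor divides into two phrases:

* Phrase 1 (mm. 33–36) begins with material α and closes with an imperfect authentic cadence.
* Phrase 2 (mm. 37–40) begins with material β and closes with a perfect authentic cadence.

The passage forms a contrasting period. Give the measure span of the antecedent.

measures 33–36

The phrase ending with the weaker cadence (imperfect authentic cadence) is the antecedent; the one ending more conclusively (perfect authentic cadence) is the consequent. The antecedent is measures 33–36.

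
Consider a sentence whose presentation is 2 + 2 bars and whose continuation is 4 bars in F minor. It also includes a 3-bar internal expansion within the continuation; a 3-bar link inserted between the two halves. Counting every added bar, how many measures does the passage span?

Basic sentence: 2 + 2 + 4 = 8 bars.
8 (basic form) + 3 (internal expansion) + 3 (link) = 14.

14 measures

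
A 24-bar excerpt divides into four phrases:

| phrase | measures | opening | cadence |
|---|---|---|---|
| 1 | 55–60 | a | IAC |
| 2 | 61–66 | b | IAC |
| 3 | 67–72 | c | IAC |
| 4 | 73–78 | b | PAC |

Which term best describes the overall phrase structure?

contrasting double period

Four phrases in two halves: the first half (mm. 55-66) ends with an imperfect authentic cadence, the second (mm. 67–78) with a perfect authentic cadence — a large antecedent–consequent pair, i.e. a double period.
Phrase 3 begins with different material from phrase 1, making it contrasting.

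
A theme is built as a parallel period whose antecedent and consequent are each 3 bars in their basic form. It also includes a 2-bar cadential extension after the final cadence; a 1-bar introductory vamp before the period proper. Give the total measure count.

Basic parallel period: 3 + 3 = 6 bars.
6 (basic form) + 2 (cadential extension) + 1 (introduction) = 9.

9 measures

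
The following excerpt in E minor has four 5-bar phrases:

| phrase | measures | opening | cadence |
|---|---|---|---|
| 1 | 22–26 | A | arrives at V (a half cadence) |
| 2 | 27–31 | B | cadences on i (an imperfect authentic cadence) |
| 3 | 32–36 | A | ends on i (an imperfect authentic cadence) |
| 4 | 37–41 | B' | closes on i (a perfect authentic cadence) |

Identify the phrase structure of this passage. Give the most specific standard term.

Four phrases in two halves: the first half (measures 22-31) ends with an imperfect authentic cadence, the second (measures 32-41) with a perfect authentic cadence — a large antecedent–consequent pair, i.e. a double period.
Phrase 3 begins with the same material as phrase 1, making it parallel.

parallel double period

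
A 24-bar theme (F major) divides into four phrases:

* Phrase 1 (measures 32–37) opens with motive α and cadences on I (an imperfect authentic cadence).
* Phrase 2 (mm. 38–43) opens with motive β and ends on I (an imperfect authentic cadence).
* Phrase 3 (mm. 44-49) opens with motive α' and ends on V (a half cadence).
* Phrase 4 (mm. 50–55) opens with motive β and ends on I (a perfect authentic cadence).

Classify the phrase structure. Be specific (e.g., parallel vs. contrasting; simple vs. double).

parallel double period

Four phrases in two halves: the first half (mm. 32–43) ends with an imperfect authentic cadence, the second (measures 44–55) with a perfect authentic cadence — a large antecedent–consequent pair, i.e. a double period.
Phrase 3 begins with the same material as phrase 1, making it parallel.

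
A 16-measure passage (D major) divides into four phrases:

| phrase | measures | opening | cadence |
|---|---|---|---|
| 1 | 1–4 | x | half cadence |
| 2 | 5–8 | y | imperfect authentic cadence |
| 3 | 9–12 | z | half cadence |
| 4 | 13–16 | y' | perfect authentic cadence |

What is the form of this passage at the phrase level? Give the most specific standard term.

contrasting double period

Four phrases in two halves: the first half (mm. 1–8) ends with an imperfect authentic cadence, the second (mm. 9–16) with a perfect authentic cadence — a large antecedent–consequent pair, i.e. a double period.
Phrase 3 begins with different material from phrase 1, making it contrasting.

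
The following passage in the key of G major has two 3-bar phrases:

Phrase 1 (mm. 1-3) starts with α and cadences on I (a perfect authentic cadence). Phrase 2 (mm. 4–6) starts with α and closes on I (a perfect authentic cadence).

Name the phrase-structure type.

Both phrases have the same opening (α) and the same cadence (perfect authentic cadence): the second is a restatement, not a consequent, so this is a repeated phrase rather than a period.

repeated phrase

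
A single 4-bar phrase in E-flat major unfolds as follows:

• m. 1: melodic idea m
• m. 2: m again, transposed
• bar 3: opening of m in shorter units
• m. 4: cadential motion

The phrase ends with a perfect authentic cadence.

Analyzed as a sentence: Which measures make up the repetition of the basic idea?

measures 2–2

The presentation of a sentence is the basic idea (measure 1) plus its repetition (m. 2); the repetition of the basic idea is therefore measure 2.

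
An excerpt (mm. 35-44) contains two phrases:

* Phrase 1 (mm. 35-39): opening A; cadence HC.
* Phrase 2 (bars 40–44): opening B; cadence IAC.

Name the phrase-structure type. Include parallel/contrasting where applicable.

Phrase 1 ends with a half cadence (weaker) and phrase 2 with an imperfect authentic cadence (stronger): antecedent + consequent = a period.
The two phrases open with different material (A / B), so the period is contrasting.

contrasting period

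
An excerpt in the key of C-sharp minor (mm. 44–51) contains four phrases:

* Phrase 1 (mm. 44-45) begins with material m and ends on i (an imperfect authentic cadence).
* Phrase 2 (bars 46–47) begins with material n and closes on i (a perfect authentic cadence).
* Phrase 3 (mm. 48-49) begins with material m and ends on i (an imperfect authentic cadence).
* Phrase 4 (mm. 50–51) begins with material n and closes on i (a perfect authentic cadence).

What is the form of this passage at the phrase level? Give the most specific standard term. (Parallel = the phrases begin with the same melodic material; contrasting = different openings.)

The cadence pattern IAC–PAC–IAC–PAC is weak–strong twice, and phrases 3–4 restate phrases 1–2: a period heard twice, not a double period (which would end weakly at phrase 2).

repeated period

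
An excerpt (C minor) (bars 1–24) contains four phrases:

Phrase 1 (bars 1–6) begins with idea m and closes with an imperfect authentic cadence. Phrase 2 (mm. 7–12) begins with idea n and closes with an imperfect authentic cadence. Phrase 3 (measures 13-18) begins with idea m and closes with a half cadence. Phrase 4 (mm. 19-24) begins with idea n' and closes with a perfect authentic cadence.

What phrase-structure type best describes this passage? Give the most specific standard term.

Four phrases in two halves: the first half (bars 1–12) ends with an imperfect authentic cadence, the second (bars 13-24) with a perfect authentic cadence — a large antecedent–consequent pair, i.e. a double period.
Phrase 3 begins with the same material as phrase 1, making it parallel.

parallel double period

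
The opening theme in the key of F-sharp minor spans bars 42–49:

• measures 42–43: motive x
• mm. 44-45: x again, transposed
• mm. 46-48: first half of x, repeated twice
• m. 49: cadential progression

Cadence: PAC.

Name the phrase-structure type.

Basic idea (mm. 42–43) + its repetition (measures 44-45) form the presentation; fragmentation and cadence (measures 46-49) form the continuation — the 8-bar whole is a sentence.

sentence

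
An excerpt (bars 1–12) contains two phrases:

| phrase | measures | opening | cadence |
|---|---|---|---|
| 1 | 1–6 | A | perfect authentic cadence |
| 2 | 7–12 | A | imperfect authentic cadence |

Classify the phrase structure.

The second phrase closes with an imperfect authentic cadence, which is not stronger than the first phrase's perfect authentic cadence; without a weak→strong cadential pair there is no antecedent–consequent relationship, so this is a phrase group rather than a period.

phrase group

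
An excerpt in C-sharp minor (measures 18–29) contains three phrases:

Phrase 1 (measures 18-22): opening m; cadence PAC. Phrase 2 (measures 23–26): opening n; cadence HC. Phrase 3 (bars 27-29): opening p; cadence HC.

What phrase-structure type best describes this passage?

phrase group

The final phrase closes with a half cadence, which is not stronger than the preceding half cadence; the 3 phrases lack an overall antecedent–consequent design and so form a phrase group.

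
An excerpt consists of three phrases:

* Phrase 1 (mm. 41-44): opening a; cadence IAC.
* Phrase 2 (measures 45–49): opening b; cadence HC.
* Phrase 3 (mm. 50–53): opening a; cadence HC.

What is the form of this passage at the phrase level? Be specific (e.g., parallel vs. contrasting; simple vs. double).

phrase group

The final phrase closes with a half cadence, which is not stronger than the preceding half cadence; the 3 phrases lack an overall antecedent–consequent design and so form a phrase group.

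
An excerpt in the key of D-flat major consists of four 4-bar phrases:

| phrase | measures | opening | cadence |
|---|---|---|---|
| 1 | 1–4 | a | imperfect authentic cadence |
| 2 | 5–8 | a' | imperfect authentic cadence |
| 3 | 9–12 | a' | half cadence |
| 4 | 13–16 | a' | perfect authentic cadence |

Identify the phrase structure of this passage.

Four phrases in two halves: the first half (bars 1–8) ends with an imperfect authentic cadence, the second (mm. 9–16) with a perfect authentic cadence — a large antecedent–consequent pair, i.e. a double period.
Phrase 3 begins with the same material as phrase 1, making it parallel.

parallel double period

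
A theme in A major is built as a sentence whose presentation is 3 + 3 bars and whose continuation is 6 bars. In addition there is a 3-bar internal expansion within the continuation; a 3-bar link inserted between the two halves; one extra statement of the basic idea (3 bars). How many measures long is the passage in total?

21 measures

Basic sentence: 3 + 3 + 6 = 12 bars.
12 (basic form) + 3 (internal expansion) + 3 (link) + 3 (extra statement) = 21.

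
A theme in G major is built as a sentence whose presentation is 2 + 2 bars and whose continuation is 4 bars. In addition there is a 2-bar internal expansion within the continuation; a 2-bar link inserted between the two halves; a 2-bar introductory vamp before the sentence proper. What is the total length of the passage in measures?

Basic sentence: 2 + 2 + 4 = 8 bars.
8 (basic form) + 2 (internal expansion) + 2 (link) + 2 (introduction) = 14.

14 measures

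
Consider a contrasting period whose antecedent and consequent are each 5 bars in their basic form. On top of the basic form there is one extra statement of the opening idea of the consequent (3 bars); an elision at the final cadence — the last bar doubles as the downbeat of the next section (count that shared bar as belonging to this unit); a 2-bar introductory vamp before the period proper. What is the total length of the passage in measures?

15 measures

Basic contrasting period: 5 + 5 = 10 bars.
10 (basic form) + 3 (extra statement) + 2 (introduction) = 15.
The elision shares a bar with the next section but does not change this unit's count.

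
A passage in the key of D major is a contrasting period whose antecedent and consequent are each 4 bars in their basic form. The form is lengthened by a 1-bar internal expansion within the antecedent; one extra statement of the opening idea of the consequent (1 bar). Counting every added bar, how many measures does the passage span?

Basic contrasting period: 4 + 4 = 8 bars.
8 (basic form) + 1 (internal expansion) + 1 (extra statement) = 10.

10 measures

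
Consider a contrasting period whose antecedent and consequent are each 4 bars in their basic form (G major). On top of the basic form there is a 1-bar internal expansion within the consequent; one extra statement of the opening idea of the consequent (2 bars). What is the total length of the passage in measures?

11 measures

Basic contrasting period: 4 + 4 = 8 bars.
8 (basic form) + 1 (internal expansion) + 2 (extra statement) = 11.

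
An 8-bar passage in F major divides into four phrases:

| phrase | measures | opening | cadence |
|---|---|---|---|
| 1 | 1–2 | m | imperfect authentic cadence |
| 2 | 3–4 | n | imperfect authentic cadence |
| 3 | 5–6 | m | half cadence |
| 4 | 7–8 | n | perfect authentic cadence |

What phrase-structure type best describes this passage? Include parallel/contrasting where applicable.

parallel double period

Four phrases in two halves: the first half (mm. 1–4) ends with an imperfect authentic cadence, the second (bars 5–8) with a perfect authentic cadence — a large antecedent–consequent pair, i.e. a double period.
Phrase 3 begins with the same material as phrase 1, making it parallel.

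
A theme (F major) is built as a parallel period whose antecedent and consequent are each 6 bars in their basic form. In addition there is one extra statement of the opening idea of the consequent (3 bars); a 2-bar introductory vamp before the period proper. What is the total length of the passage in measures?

Basic parallel period: 6 + 6 = 12 bars.
12 (basic form) + 3 (extra statement) + 2 (introduction) = 17.

17 measures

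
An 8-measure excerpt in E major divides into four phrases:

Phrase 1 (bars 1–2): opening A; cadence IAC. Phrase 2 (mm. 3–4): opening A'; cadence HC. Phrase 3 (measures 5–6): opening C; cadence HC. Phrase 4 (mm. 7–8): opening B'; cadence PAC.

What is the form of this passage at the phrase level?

contrasting double period

Four phrases in two halves: the first half (mm. 1–4) ends with a half cadence, the second (measures 5-8) with a perfect authentic cadence — a large antecedent–consequent pair, i.e. a double period.
Phrase 3 begins with different material from phrase 1, making it contrasting.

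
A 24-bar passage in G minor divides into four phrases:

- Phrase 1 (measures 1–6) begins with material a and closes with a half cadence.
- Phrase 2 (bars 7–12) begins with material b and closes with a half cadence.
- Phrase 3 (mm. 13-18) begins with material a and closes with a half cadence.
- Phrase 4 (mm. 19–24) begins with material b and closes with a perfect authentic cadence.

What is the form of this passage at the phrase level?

Four phrases in two halves: the first half (mm. 1-12) ends with a half cadence, the second (mm. 13-24) with a perfect authentic cadence — a large antecedent–consequent pair, i.e. a double period.
Phrase 3 begins with the same material as phrase 1, making it parallel.

parallel double period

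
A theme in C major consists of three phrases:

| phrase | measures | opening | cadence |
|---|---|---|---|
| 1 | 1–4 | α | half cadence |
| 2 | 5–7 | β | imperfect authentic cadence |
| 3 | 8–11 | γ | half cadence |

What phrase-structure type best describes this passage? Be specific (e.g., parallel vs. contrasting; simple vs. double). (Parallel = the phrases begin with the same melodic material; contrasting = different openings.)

phrase group

The final phrase closes with a half cadence, which is not stronger than the preceding imperfect authentic cadence; the 3 phrases lack an overall antecedent–consequent design and so form a phrase group.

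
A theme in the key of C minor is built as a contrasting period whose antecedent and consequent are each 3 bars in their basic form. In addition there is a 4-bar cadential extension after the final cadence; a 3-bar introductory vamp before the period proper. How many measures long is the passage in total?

13 measures

Basic contrasting period: 3 + 3 = 6 bars.
6 (basic form) + 4 (cadential extension) + 3 (introduction) = 13.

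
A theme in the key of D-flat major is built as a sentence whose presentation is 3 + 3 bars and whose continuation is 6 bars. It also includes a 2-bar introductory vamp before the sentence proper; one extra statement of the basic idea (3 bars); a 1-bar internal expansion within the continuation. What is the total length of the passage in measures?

Basic sentence: 3 + 3 + 6 = 12 bars.
12 (basic form) + 2 (introduction) + 3 (extra statement) + 1 (internal expansion) = 18.

18 measures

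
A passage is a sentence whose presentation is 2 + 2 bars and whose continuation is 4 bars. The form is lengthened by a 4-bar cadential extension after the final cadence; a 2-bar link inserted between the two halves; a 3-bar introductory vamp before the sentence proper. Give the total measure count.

Basic sentence: 2 + 2 + 4 = 8 bars.
8 (basic form) + 4 (cadential extension) + 2 (link) + 3 (introduction) = 17.

17 measures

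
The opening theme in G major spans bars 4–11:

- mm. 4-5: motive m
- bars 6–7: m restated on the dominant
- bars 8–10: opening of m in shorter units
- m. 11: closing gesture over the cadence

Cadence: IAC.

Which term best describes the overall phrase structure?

Basic idea (bars 4–5) + its repetition (mm. 6–7) form the presentation; fragmentation and cadence (measures 8–11) form the continuation — the 8-bar whole is a sentence.

sentence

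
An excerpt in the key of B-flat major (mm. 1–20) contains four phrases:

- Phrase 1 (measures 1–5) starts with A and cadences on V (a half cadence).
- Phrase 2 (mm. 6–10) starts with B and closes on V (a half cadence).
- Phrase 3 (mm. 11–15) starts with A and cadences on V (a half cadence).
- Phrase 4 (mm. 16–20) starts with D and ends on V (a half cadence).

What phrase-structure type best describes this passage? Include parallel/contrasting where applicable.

phrase group

Phrase 4 ends with a half cadence, no stronger than phrase 2's half cadence, so the four phrases do not form a double period; nor do phrases 3–4 duplicate 1–2, so it is not a repeated period. With no phrase reaching a conclusive cadence, the passage is a phrase group.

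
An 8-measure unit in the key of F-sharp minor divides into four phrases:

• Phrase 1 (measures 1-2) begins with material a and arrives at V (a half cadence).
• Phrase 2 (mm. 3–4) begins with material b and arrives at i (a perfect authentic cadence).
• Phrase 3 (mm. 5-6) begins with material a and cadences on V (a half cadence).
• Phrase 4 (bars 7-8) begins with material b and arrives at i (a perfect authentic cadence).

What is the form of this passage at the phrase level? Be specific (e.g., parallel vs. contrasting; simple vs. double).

repeated period

The cadence pattern HC–PAC–HC–PAC is weak–strong twice, and phrases 3–4 restate phrases 1–2: a period heard twice, not a double period (which would end weakly at phrase 2).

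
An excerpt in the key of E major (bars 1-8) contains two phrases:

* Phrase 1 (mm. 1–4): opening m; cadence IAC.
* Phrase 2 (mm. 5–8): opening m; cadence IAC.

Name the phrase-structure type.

Both phrases have the same opening (m) and the same cadence (imperfect authentic cadence): the second is a restatement, not a consequent, so this is a repeated phrase rather than a period.

repeated phrase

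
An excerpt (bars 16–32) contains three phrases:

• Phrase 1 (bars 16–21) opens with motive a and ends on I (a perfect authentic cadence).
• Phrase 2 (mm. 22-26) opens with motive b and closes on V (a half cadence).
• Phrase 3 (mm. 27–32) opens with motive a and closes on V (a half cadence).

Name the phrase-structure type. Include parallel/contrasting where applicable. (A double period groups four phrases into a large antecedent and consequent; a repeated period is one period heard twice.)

The final phrase closes with a half cadence, which is not stronger than the preceding half cadence; the 3 phrases lack an overall antecedent–consequent design and so form a phrase group.

phrase group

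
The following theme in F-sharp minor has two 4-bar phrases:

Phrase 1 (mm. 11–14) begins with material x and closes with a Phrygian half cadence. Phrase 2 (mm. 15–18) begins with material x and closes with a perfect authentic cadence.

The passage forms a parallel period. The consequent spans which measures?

The antecedent is the phrase ending with the weaker cadence (Phrygian half cadence, phrase 1) and the consequent the one ending more conclusively (perfect authentic cadence, phrase 2); the consequent is mm. 15–18.

measures 15–18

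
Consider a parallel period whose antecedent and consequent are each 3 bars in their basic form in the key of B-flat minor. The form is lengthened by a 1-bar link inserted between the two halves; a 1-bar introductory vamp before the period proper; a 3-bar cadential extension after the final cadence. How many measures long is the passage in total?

11 measures

Basic parallel period: 3 + 3 = 6 bars.
6 (basic form) + 1 (link) + 1 (introduction) + 3 (cadential extension) = 11.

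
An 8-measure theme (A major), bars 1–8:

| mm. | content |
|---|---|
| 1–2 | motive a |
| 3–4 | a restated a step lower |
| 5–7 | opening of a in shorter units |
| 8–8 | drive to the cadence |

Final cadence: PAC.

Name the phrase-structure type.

sentence

Basic idea (mm. 1-2) + its repetition (mm. 3–4) form the presentation; fragmentation and cadence (measures 5–8) form the continuation — the 8-bar whole is a sentence.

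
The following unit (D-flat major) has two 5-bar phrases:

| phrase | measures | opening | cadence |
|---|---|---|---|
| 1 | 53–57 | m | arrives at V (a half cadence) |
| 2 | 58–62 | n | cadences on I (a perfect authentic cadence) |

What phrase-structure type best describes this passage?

contrasting period

Phrase 1 ends with a half cadence (weaker) and phrase 2 with a perfect authentic cadence (stronger): antecedent + consequent = a period.
The two phrases open with different material (m / n), so the period is contrasting.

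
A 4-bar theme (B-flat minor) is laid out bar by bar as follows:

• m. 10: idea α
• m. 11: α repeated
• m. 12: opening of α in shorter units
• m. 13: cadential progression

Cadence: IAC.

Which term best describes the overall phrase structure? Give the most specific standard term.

Basic idea (m. 10) + its repetition (m. 11) form the presentation; fragmentation and cadence (mm. 12–13) form the continuation — the 4-bar whole is a sentence.

sentence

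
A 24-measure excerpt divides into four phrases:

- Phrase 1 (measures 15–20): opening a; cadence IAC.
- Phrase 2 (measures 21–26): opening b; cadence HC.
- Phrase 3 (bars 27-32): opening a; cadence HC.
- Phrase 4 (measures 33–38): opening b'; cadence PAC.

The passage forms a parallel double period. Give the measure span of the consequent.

In a double period the four phrases pair into a large antecedent (phrases 1–2, ending half cadence) and a large consequent (phrases 3–4, ending perfect authentic cadence). The consequent spans measures 27–38.

measures 27–38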